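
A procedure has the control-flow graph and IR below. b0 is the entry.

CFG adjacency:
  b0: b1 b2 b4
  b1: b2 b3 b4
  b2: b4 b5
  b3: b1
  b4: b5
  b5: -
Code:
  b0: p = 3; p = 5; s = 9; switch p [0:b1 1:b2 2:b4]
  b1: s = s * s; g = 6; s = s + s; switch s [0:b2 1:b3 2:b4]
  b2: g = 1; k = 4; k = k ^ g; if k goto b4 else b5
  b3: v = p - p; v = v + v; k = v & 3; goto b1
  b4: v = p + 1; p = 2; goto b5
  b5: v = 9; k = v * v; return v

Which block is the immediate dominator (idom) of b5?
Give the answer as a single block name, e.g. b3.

Answer: b0

Analysis:
idom tree: b1←b0 b2←b0 b3←b1 b4←b0 b5←b0
Join-block Dom:
  b1: preds {b0,b3}: {b0} ∩ {b0,b1,b3} = {b0}; idom=b0
  b2: preds {b0,b1}: {b0} ∩ {b0,b1} = {b0}; idom=b0
  b4: preds {b0,b1,b2}: {b0} ∩ {b0,b1} ∩ {b0,b2} = {b0}; idom=b0
  b5: preds {b2,b4}: {b0,b2} ∩ {b0,b4} = {b0}; idom=b0

idom(b5) = b0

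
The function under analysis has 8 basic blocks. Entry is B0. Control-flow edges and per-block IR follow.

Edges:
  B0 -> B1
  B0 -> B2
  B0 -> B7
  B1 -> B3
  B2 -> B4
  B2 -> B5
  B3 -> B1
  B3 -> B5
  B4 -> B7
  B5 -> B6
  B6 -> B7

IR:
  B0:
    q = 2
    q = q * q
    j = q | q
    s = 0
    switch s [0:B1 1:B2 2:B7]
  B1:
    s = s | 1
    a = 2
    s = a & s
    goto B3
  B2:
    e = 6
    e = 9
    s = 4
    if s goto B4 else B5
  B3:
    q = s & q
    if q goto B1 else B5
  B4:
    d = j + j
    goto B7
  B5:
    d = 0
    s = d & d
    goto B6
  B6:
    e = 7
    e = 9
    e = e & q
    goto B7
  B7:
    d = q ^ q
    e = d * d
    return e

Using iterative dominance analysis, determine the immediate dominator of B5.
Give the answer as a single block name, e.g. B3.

Answer: B0

Analysis:
idom tree: B1←B0 B2←B0 B3←B1 B4←B2 B5←B0 B6←B5 B7←B0
Join-block Dom:
  B1: preds {B0,B3}: {B0} ∩ {B0,B1,B3} = {B0}; idom=B0
  B5: preds {B2,B3}: {B0,B2} ∩ {B0,B1,B3} = {B0}; idom=B0
  B7: preds {B0,B4,B6}: {B0} ∩ {B0,B2,B4} ∩ {B0,B5,B6} = {B0}; idom=B0

idom(B5) = B0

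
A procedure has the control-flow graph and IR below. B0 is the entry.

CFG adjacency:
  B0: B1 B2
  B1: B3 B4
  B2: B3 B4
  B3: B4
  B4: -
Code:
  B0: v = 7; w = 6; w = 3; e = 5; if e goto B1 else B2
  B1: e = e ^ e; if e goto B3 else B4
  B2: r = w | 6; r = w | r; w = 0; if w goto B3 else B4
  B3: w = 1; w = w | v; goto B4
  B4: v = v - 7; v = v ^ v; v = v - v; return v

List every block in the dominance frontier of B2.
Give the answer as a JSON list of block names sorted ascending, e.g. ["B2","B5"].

idom tree: B1←B0 B2←B0 B3←B0 B4←B0
Dom∩ at merges:
  B3: preds {B1,B2}: {B0,B1} ∩ {B0,B2} = {B0}; idom=B0
  B4: preds {B1,B2,B3}: {B0,B1} ∩ {B0,B2} ∩ {B0,B3} = {B0}; idom=B0

Frontier:
  join B3 pred B1: B1 stop@B0
  join B3 pred B2: B2 stop@B0
  join B4 pred B1: B1 stop@B0
  join B4 pred B2: B2 stop@B0
  join B4 pred B3: B3 stop@B0
  B0 → ∅
  B1 → {B3,B4}
  B2 → {B3,B4}
  B3 → {B4}
  B4 → ∅

DF(B2) = ["B3", "B4"]

Answer: ["B3", "B4"]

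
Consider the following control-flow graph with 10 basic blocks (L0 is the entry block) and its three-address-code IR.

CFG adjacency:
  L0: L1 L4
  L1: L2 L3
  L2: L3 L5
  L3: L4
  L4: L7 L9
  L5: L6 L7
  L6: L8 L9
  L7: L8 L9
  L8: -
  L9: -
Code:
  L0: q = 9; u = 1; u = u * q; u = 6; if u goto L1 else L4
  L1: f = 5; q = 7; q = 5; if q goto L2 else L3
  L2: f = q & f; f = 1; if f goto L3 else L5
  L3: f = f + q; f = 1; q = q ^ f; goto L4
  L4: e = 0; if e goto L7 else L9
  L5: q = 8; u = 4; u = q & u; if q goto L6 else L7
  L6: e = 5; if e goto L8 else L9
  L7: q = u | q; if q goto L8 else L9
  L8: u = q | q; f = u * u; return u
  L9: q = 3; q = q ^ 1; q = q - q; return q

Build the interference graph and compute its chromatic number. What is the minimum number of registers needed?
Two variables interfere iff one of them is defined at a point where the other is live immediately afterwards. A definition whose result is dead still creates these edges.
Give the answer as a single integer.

Per-block:
  L0: {q,u} / ∅
  L1: {f,q} / ∅
  L2: {f} / {f,q}
  L3: {f,q} / {f,q}
  L4: {e} / ∅
  L5: {q,u} / ∅
  L6: {e} / ∅
  L7: {q} / {q,u}
  L8: {f,u} / {q}
  L9: {q} / ∅

Backward fixpoint:
  live L0: ∅→{q,u}
  live L1: {u}→{f,q,u}
  live L2: {f,q,u}→{f,q,u}
  live L3: {f,q,u}→{q,u}
  live L4: {q,u}→{q,u}
  live L5: ∅→{q,u}
  live L6: {q}→{q}
  live L7: {q,u}→{q}
  live L8: {q}→∅
  live L9: ∅→∅

Interfere edges:
  e↔{q,u}
  f↔{q,u}
  q↔{e,f,u}
  u↔{e,f,q}

Chromatic number:
  {e,q,u} pairwise interfere (3-clique) ⇒ χ ≥ 3
  assign e→R2 f→R2 q→R0 u→R1 — no edge inside a register ⇒ χ ≤ 3
  χ = 3

Answer: 3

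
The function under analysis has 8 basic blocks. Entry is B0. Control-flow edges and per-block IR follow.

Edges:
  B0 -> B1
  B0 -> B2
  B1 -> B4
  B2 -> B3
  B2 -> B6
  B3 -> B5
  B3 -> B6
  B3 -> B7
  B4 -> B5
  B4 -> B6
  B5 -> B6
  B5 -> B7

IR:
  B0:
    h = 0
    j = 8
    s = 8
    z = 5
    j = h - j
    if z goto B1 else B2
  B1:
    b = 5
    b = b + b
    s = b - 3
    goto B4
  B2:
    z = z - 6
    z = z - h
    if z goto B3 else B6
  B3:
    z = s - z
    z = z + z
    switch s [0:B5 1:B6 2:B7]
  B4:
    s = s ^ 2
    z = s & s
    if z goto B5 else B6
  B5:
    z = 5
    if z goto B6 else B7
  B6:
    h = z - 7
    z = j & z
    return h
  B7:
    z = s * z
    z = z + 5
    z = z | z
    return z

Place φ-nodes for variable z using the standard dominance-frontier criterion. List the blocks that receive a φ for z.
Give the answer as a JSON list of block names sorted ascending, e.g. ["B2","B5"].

Answer: ["B5", "B6", "B7"]

Working:
idom tree: B1←B0 B2←B0 B3←B2 B4←B1 B5←B0 B6←B0 B7←B0
Join-block Dom:
  B5: preds {B3,B4}: {B0,B2,B3} ∩ {B0,B1,B4} = {B0}; idom=B0
  B6: preds {B2,B3,B4,B5}: {B0,B2} ∩ {B0,B2,B3} ∩ {B0,B1,B4} ∩ {B0,B5} = {B0}; idom=B0
  B7: preds {B3,B5}: {B0,B2,B3} ∩ {B0,B5} = {B0}; idom=B0

DF derivation:
  B5←B3: walk B3→B2 to B0
  B5←B4: walk B4→B1 to B0
  B6←B2: walk B2 to B0
  B6←B3: walk B3→B2 to B0
  B6←B4: walk B4→B1 to B0
  B6←B5: walk B5 to B0
  B7←B3: walk B3→B2 to B0
  B7←B5: walk B5 to B0
  B0: DF=∅
  B1: DF={B5,B6}
  B2: DF={B5,B6,B7}
  B3: DF={B5,B6,B7}
  B4: DF={B5,B6}
  B5: DF={B6,B7}
  B6: DF=∅
  B7: DF=∅

φ for z: defs {B0,B2,B3,B4,B5,B6,B7}
  DF⁺ = {B5,B6,B7}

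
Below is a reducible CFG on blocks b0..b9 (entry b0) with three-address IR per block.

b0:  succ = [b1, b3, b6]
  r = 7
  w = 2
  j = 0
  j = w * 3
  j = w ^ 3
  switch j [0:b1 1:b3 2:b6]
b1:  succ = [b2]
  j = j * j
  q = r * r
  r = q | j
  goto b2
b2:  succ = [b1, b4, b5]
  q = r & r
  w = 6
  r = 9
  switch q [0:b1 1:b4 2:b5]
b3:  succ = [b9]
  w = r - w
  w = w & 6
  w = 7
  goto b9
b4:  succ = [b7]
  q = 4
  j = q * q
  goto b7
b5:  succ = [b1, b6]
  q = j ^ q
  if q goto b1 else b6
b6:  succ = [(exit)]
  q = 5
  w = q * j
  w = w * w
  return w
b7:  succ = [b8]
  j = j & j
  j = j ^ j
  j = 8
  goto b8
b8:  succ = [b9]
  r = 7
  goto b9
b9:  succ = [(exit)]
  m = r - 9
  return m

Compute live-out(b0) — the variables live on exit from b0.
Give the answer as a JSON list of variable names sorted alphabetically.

Answer: ["j", "r", "w"]

Analysis:
Block summaries:
  b0 def {j,r,w} use ∅
  b1 def {j,q,r} use {j,r}
  b2 def {q,r,w} use {r}
  b3 def {w} use {r,w}
  b4 def {j,q} use ∅
  b5 def {q} use {j,q}
  b6 def {q,w} use {j}
  b7 def {j} use {j}
  b8 def {r} use ∅
  b9 def {m} use {r}

Live sets:
  live b0: ∅→{j,r,w}
  live b1: {j,r}→{j,r}
  live b2: {j,r}→{j,q,r}
  live b3: {r,w}→{r}
  live b4: ∅→{j}
  live b5: {j,q,r}→{j,r}
  live b6: {j}→∅
  live b7: {j}→∅
  live b8: ∅→{r}
  live b9: {r}→∅

live-out(b0) = ["j", "r", "w"]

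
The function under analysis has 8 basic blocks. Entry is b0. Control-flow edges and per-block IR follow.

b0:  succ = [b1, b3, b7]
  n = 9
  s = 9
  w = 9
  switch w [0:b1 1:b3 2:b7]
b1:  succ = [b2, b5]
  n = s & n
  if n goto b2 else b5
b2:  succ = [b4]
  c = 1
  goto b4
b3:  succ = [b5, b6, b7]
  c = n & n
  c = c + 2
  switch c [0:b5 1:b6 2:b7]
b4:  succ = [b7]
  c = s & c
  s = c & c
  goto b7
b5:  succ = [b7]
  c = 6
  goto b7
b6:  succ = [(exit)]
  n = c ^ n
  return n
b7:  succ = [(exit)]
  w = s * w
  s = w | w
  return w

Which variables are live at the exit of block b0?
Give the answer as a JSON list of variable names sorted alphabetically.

def/use:
  b0 def {n,s,w} use ∅
  b1 def {n} use {n,s}
  b2 def {c} use ∅
  b3 def {c} use {n}
  b4 def {c,s} use {c,s}
  b5 def {c} use ∅
  b6 def {n} use {c,n}
  b7 def {s,w} use {s,w}

Liveness:
  live b0: ∅→{n,s,w}
  live b1: {n,s,w}→{s,w}
  live b2: {s,w}→{c,s,w}
  live b3: {n,s,w}→{c,n,s,w}
  live b4: {c,s,w}→{s,w}
  live b5: {s,w}→{s,w}
  live b6: {c,n}→∅
  live b7: {s,w}→∅

live-out(b0) = ["n", "s", "w"]

Answer: ["n", "s", "w"]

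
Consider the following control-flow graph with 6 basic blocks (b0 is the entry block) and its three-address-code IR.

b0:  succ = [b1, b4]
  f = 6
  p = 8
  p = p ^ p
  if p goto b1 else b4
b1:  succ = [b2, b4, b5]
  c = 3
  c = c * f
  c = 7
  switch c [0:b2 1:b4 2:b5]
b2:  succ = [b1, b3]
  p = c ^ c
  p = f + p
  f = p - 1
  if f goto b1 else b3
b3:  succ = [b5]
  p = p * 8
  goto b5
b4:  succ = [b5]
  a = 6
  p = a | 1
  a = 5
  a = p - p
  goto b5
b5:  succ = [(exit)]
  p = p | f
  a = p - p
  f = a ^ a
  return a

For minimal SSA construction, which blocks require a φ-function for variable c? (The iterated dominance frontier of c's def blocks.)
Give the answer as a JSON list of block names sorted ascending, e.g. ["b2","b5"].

Answer: ["b1", "b4", "b5"]

Working:
idom tree: b1←b0 b2←b1 b3←b2 b4←b0 b5←b0
Dom∩ at merges:
  b1: preds {b0,b2}: {b0} ∩ {b0,b1,b2} = {b0}; idom=b0
  b4: preds {b0,b1}: {b0} ∩ {b0,b1} = {b0}; idom=b0
  b5: preds {b1,b3,b4}: {b0,b1} ∩ {b0,b1,b2,b3} ∩ {b0,b4} = {b0}; idom=b0

DF walk-up:
  b1←b0: walk · to b0
  b1←b2: walk b2→b1 to b0
  b4←b0: walk · to b0
  b4←b1: walk b1 to b0
  b5←b1: walk b1 to b0
  b5←b3: walk b3→b2→b1 to b0
  b5←b4: walk b4 to b0
  b0: DF=∅
  b1: DF={b1,b4,b5}
  b2: DF={b1,b5}
  b3: DF={b5}
  b4: DF={b5}
  b5: DF=∅

φ for c: defs {b1}
  DF⁺ = {b1,b4,b5}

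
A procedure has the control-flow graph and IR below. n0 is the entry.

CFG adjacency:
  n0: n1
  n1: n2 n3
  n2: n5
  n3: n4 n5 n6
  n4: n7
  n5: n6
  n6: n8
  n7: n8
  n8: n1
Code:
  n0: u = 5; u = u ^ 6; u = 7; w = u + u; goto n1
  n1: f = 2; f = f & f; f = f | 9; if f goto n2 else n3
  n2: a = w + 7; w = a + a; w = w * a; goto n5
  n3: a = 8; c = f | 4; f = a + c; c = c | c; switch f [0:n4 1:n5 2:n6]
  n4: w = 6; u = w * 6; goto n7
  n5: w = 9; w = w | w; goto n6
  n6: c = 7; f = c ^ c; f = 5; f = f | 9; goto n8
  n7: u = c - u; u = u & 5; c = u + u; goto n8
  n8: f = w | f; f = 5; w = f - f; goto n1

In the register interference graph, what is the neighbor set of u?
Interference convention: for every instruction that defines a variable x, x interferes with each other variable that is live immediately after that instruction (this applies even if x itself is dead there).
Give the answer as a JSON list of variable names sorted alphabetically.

Block summaries:
  n0: {u,w} / ∅
  n1: {f} / ∅
  n2: {a,w} / {w}
  n3: {a,c,f} / {f}
  n4: {u,w} / ∅
  n5: {w} / ∅
  n6: {c,f} / ∅
  n7: {c,u} / {c,u}
  n8: {f,w} / {f,w}

Backward fixpoint:
  n0: in=∅ out={w}
  n1: in={w} out={f,w}
  n2: in={w} out=∅
  n3: in={f,w} out={c,f,w}
  n4: in={c,f} out={c,f,u,w}
  n5: in=∅ out={w}
  n6: in={w} out={f,w}
  n7: in={c,f,u,w} out={f,w}
  n8: in={f,w} out={w}

Conflict graph:
  a: {c,f,w}
  c: {a,f,u,w}
  f: {a,c,u,w}
  u: {c,f,w}
  w: {a,c,f,u}

N(u) = ["c", "f", "w"]

Answer: ["c", "f", "w"]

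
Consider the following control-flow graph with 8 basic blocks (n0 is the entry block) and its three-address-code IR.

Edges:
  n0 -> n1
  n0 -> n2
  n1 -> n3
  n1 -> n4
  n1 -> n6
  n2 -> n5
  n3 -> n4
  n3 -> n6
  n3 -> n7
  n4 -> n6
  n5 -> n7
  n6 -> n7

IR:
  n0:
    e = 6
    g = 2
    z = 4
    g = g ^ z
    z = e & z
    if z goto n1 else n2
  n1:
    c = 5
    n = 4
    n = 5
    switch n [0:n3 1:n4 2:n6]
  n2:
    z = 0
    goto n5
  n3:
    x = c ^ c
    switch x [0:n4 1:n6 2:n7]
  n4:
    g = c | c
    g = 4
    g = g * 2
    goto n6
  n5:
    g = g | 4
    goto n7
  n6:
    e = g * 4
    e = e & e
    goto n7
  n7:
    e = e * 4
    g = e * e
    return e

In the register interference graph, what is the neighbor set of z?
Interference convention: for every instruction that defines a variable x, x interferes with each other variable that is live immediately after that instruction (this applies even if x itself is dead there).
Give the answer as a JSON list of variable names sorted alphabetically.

Block summaries:
  n0: def={e,g,z} ue=∅
  n1: def={c,n} ue=∅
  n2: def={z} ue=∅
  n3: def={x} ue={c}
  n4: def={g} ue={c}
  n5: def={g} ue={g}
  n6: def={e} ue={g}
  n7: def={e,g} ue={e}

Backward fixpoint:
  n0: in=∅ out={e,g}
  n1: in={e,g} out={c,e,g}
  n2: in={e,g} out={e,g}
  n3: in={c,e,g} out={c,e,g}
  n4: in={c} out={g}
  n5: in={e,g} out={e}
  n6: in={g} out={e}
  n7: in={e} out=∅

Conflict graph:
  c: {e,g,n,x}
  e: {c,g,n,x,z}
  g: {c,e,n,x,z}
  n: {c,e,g}
  x: {c,e,g}
  z: {e,g}

N(z) = ["e", "g"]

Answer: ["e", "g"]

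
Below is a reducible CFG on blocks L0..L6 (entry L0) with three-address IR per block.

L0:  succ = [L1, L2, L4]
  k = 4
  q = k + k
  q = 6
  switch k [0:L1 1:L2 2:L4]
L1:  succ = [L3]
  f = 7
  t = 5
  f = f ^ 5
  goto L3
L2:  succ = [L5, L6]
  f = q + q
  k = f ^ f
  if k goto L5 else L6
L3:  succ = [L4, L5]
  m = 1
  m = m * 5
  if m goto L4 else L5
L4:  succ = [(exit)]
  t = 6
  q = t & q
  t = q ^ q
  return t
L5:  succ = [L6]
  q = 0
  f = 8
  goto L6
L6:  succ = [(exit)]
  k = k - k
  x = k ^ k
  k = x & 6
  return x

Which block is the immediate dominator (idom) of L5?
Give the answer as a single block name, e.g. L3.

idom tree: L1←L0 L2←L0 L3←L1 L4←L0 L5←L0 L6←L0
Dom at joins:
  L4: preds {L0,L3}: {L0} ∩ {L0,L1,L3} = {L0}; idom=L0
  L5: preds {L2,L3}: {L0,L2} ∩ {L0,L1,L3} = {L0}; idom=L0
  L6: preds {L2,L5}: {L0,L2} ∩ {L0,L5} = {L0}; idom=L0

idom(L5) = L0

Answer: L0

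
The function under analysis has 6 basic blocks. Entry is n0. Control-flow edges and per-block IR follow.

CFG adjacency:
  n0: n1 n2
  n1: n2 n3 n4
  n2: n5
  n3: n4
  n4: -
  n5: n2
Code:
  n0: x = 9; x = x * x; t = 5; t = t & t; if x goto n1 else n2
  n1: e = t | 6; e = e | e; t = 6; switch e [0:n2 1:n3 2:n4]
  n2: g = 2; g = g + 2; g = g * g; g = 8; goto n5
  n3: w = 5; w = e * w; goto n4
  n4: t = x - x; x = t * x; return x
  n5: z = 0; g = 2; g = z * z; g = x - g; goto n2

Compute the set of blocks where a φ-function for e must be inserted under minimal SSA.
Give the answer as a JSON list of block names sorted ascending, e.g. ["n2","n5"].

Answer: ["n2"]

Analysis:
idom tree: n1←n0 n2←n0 n3←n1 n4←n1 n5←n2
Dom∩ at merges:
  n2: preds {n0,n1,n5}: {n0} ∩ {n0,n1} ∩ {n0,n2,n5} = {n0}; idom=n0
  n4: preds {n1,n3}: {n0,n1} ∩ {n0,n1,n3} = {n0,n1}; idom=n1

Frontier:
  join n2 pred n0: · stop@n0
  join n2 pred n1: n1 stop@n0
  join n2 pred n5: n5→n2 stop@n0
  join n4 pred n1: · stop@n1
  join n4 pred n3: n3 stop@n1
  DF(n0)=∅
  DF(n1)={n2}
  DF(n2)={n2}
  DF(n3)={n4}
  DF(n4)=∅
  DF(n5)={n2}

φ for e: defs {n1}
  DF⁺ = {n2}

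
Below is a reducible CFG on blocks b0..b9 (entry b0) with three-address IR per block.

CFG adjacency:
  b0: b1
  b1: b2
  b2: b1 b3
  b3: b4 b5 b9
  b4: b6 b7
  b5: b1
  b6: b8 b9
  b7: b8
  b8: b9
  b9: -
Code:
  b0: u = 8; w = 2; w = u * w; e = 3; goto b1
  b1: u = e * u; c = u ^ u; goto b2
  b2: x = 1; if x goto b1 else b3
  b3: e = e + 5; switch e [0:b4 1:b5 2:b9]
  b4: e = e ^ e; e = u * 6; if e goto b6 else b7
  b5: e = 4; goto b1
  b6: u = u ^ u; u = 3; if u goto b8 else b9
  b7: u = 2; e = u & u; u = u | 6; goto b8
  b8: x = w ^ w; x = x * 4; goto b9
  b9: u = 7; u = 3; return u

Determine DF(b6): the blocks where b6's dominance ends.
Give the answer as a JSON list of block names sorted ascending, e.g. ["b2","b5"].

Answer: ["b8", "b9"]

Derivation:
idom tree: b1←b0 b2←b1 b3←b2 b4←b3 b5←b3 b6←b4 b7←b4 b8←b4 b9←b3
Join-block Dom:
  b1: preds {b0,b2,b5}: {b0} ∩ {b0,b1,b2} ∩ {b0,b1,b2,b3,b5} = {b0}; idom=b0
  b8: preds {b6,b7}: {b0,b1,b2,b3,b4,b6} ∩ {b0,b1,b2,b3,b4,b7} = {b0,b1,b2,b3,b4}; idom=b4
  b9: preds {b3,b6,b8}: {b0,b1,b2,b3} ∩ {b0,b1,b2,b3,b4,b6} ∩ {b0,b1,b2,b3,b4,b8} = {b0,b1,b2,b3}; idom=b3

DF derivation:
  join b1 pred b0: · stop@b0
  join b1 pred b2: b2→b1 stop@b0
  join b1 pred b5: b5→b3→b2→b1 stop@b0
  join b8 pred b6: b6 stop@b4
  join b8 pred b7: b7 stop@b4
  join b9 pred b3: · stop@b3
  join b9 pred b6: b6→b4 stop@b3
  join b9 pred b8: b8→b4 stop@b3
  b0 → ∅
  b1 → {b1}
  b2 → {b1}
  b3 → {b1}
  b4 → {b9}
  b5 → {b1}
  b6 → {b8,b9}
  b7 → {b8}
  b8 → {b9}
  b9 → ∅

DF(b6) = ["b8", "b9"]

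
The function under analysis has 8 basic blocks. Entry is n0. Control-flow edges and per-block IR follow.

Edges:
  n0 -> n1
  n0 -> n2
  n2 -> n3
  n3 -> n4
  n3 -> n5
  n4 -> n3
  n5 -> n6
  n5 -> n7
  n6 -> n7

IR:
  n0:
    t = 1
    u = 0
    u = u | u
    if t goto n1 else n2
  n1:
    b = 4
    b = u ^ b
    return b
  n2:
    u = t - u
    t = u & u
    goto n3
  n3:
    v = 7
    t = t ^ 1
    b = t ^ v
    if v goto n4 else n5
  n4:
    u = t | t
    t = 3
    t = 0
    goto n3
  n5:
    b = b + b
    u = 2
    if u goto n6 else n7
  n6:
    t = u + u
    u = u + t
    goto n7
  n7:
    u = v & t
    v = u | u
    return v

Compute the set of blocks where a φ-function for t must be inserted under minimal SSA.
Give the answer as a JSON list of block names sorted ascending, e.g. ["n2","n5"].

idom tree: n1←n0 n2←n0 n3←n2 n4←n3 n5←n3 n6←n5 n7←n5
Dom∩ at merges:
  n3: preds {n2,n4}: {n0,n2} ∩ {n0,n2,n3,n4} = {n0,n2}; idom=n2
  n7: preds {n5,n6}: {n0,n2,n3,n5} ∩ {n0,n2,n3,n5,n6} = {n0,n2,n3,n5}; idom=n5

DF walk-up:
  n3←n2: walk · to n2
  n3←n4: walk n4→n3 to n2
  n7←n5: walk · to n5
  n7←n6: walk n6 to n5
  n0 → ∅
  n1 → ∅
  n2 → ∅
  n3 → {n3}
  n4 → {n3}
  n5 → ∅
  n6 → {n7}
  n7 → ∅

φ for t: defs {n0,n2,n3,n4,n6}
  DF⁺ = {n3,n7}

Answer: ["n3", "n7"]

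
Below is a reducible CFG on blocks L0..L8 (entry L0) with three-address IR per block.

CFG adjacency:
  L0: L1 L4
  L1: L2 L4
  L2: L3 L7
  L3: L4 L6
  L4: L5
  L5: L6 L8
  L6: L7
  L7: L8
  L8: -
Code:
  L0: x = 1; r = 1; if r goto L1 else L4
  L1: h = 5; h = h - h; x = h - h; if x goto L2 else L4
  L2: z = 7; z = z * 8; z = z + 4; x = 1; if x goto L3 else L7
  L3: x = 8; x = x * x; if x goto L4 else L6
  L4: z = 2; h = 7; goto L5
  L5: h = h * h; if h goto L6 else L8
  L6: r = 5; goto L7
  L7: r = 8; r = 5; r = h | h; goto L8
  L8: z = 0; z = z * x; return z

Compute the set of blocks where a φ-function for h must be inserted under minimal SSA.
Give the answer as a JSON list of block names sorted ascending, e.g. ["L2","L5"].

Answer: ["L4", "L6", "L7", "L8"]

Derivation:
idom tree: L1←L0 L2←L1 L3←L2 L4←L0 L5←L4 L6←L0 L7←L0 L8←L0
Dom∩ at merges:
  L4: preds {L0,L1,L3}: {L0} ∩ {L0,L1} ∩ {L0,L1,L2,L3} = {L0}; idom=L0
  L6: preds {L3,L5}: {L0,L1,L2,L3} ∩ {L0,L4,L5} = {L0}; idom=L0
  L7: preds {L2,L6}: {L0,L1,L2} ∩ {L0,L6} = {L0}; idom=L0
  L8: preds {L5,L7}: {L0,L4,L5} ∩ {L0,L7} = {L0}; idom=L0

DF derivation:
  L4←L0: walk · to L0
  L4←L1: walk L1 to L0
  L4←L3: walk L3→L2→L1 to L0
  L6←L3: walk L3→L2→L1 to L0
  L6←L5: walk L5→L4 to L0
  L7←L2: walk L2→L1 to L0
  L7←L6: walk L6 to L0
  L8←L5: walk L5→L4 to L0
  L8←L7: walk L7 to L0
  L0: DF=∅
  L1: DF={L4,L6,L7}
  L2: DF={L4,L6,L7}
  L3: DF={L4,L6}
  L4: DF={L6,L8}
  L5: DF={L6,L8}
  L6: DF={L7}
  L7: DF={L8}
  L8: DF=∅

φ for h: defs {L1,L4,L5}
  DF⁺ = {L4,L6,L7,L8}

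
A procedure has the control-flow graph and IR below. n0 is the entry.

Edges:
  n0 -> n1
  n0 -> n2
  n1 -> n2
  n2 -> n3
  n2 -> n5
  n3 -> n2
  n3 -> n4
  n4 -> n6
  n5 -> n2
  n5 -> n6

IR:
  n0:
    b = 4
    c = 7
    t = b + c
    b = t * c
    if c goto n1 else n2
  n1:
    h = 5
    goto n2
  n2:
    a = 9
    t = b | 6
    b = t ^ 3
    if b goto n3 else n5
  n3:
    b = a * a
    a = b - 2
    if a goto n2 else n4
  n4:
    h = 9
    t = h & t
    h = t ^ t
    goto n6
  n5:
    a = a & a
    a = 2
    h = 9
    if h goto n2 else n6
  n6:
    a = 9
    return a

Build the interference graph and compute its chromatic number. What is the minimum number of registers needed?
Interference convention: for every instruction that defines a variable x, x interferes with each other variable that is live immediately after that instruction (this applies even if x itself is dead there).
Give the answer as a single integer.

Answer: 3

Derivation:
Block summaries:
  n0 def {b,c,t} use ∅
  n1 def {h} use ∅
  n2 def {a,b,t} use {b}
  n3 def {a,b} use {a}
  n4 def {h,t} use {t}
  n5 def {a,h} use {a}
  n6 def {a} use ∅

Backward fixpoint:
  n0: in=∅ out={b}
  n1: in={b} out={b}
  n2: in={b} out={a,b,t}
  n3: in={a,t} out={b,t}
  n4: in={t} out=∅
  n5: in={a,b} out={b}
  n6: in=∅ out=∅

Conflict graph:
  a: {b,t}
  b: {a,c,h,t}
  c: {b,t}
  h: {b,t}
  t: {a,b,c,h}

Registers:
  lower bound: {a,b,t} mutually conflict ⇒ χ ≥ 3
  3-colouring: c0={b}  c1={t}  c2={a,c,h}
  χ = 3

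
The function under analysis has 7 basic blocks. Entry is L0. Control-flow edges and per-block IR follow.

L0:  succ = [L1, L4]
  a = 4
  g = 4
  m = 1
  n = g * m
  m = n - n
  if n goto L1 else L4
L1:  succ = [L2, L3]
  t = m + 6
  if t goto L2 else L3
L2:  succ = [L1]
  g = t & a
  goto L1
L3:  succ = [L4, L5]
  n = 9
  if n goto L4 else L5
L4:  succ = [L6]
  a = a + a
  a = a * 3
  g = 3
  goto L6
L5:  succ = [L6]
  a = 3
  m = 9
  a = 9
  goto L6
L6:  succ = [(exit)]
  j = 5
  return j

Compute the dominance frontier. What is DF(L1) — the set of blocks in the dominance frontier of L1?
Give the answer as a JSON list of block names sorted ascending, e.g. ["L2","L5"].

idom tree: L1←L0 L2←L1 L3←L1 L4←L0 L5←L3 L6←L0
Dom at joins:
  L1: preds {L0,L2}: {L0} ∩ {L0,L1,L2} = {L0}; idom=L0
  L4: preds {L0,L3}: {L0} ∩ {L0,L1,L3} = {L0}; idom=L0
  L6: preds {L4,L5}: {L0,L4} ∩ {L0,L1,L3,L5} = {L0}; idom=L0

Frontier:
  join L1 pred L0: · stop@L0
  join L1 pred L2: L2→L1 stop@L0
  join L4 pred L0: · stop@L0
  join L4 pred L3: L3→L1 stop@L0
  join L6 pred L4: L4 stop@L0
  join L6 pred L5: L5→L3→L1 stop@L0
  L0: DF=∅
  L1: DF={L1,L4,L6}
  L2: DF={L1}
  L3: DF={L4,L6}
  L4: DF={L6}
  L5: DF={L6}
  L6: DF=∅

DF(L1) = ["L1", "L4", "L6"]

Answer: ["L1", "L4", "L6"]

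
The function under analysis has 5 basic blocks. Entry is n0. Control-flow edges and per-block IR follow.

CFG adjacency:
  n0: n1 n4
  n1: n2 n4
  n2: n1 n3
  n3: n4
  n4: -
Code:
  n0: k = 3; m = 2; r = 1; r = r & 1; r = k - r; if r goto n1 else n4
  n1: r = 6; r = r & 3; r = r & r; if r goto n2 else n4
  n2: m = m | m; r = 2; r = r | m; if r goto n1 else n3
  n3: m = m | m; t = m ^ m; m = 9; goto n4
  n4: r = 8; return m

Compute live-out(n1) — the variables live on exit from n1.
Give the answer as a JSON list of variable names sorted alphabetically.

Block summaries:
  n0: {k,m,r} / ∅
  n1: {r} / ∅
  n2: {m,r} / {m}
  n3: {m,t} / {m}
  n4: {r} / {m}

Liveness:
  n0: in=∅ out={m}
  n1: in={m} out={m}
  n2: in={m} out={m}
  n3: in={m} out={m}
  n4: in={m} out=∅

live-out(n1) = ["m"]

Answer: ["m"]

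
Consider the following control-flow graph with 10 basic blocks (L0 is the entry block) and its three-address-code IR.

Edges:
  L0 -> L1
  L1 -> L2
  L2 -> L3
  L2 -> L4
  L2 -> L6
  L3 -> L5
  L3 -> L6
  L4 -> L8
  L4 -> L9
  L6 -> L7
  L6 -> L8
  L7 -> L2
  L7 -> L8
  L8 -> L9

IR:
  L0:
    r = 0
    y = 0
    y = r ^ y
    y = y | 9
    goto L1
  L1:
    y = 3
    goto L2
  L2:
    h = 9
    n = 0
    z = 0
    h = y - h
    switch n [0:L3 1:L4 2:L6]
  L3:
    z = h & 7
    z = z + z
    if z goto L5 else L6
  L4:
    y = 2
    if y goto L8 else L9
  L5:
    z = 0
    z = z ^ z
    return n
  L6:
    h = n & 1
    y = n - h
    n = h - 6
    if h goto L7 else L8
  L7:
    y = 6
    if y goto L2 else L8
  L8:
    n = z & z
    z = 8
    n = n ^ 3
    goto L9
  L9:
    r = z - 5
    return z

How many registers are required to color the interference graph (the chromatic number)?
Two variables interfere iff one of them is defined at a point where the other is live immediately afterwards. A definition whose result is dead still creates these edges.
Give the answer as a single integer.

def/use:
  L0: {r,y} / ∅
  L1: {y} / ∅
  L2: {h,n,z} / {y}
  L3: {z} / {h}
  L4: {y} / ∅
  L5: {z} / {n}
  L6: {h,n,y} / {n}
  L7: {y} / ∅
  L8: {n,z} / {z}
  L9: {r} / {z}

Backward fixpoint:
  L0 li=∅ lo=∅
  L1 li=∅ lo={y}
  L2 li={y} lo={h,n,z}
  L3 li={h,n} lo={n,z}
  L4 li={z} lo={z}
  L5 li={n} lo=∅
  L6 li={n,z} lo={z}
  L7 li={z} lo={y,z}
  L8 li={z} lo={z}
  L9 li={z} lo=∅

Conflict graph:
  h: {n,y,z}
  n: {h,y,z}
  r: {y,z}
  y: {h,n,r,z}
  z: {h,n,r,y}

Colouring:
  clique {h,n,y,z} ⇒ need ≥ 4
  4-colouring: c0={y}  c1={z}  c2={h,r}  c3={n}
  χ = 4

Answer: 4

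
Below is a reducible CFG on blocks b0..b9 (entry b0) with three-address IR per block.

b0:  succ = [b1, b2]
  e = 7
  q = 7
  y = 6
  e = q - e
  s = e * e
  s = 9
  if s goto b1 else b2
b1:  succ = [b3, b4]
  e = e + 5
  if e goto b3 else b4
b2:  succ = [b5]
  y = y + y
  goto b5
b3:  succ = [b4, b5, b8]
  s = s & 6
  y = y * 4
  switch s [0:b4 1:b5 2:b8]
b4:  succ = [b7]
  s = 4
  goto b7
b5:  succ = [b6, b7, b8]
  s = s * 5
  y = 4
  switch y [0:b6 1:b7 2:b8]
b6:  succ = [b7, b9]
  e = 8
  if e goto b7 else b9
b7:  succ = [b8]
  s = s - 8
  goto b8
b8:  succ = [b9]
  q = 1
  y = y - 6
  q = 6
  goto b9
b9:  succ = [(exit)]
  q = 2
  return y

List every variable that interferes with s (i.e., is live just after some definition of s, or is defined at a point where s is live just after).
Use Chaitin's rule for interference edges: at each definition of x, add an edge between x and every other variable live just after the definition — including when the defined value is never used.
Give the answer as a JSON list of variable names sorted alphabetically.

Block summaries:
  b0 def {e,q,s,y} use ∅
  b1 def {e} use {e}
  b2 def {y} use {y}
  b3 def {s,y} use {s,y}
  b4 def {s} use ∅
  b5 def {s,y} use {s}
  b6 def {e} use ∅
  b7 def {s} use {s}
  b8 def {q,y} use {y}
  b9 def {q} use {y}

Liveness:
  b0 li=∅ lo={e,s,y}
  b1 li={e,s,y} lo={s,y}
  b2 li={s,y} lo={s}
  b3 li={s,y} lo={s,y}
  b4 li={y} lo={s,y}
  b5 li={s} lo={s,y}
  b6 li={s,y} lo={s,y}
  b7 li={s,y} lo={y}
  b8 li={y} lo={y}
  b9 li={y} lo=∅

Interference:
  e: {q,s,y}
  q: {e,y}
  s: {e,y}
  y: {e,q,s}

N(s) = ["e", "y"]

Answer: ["e", "y"]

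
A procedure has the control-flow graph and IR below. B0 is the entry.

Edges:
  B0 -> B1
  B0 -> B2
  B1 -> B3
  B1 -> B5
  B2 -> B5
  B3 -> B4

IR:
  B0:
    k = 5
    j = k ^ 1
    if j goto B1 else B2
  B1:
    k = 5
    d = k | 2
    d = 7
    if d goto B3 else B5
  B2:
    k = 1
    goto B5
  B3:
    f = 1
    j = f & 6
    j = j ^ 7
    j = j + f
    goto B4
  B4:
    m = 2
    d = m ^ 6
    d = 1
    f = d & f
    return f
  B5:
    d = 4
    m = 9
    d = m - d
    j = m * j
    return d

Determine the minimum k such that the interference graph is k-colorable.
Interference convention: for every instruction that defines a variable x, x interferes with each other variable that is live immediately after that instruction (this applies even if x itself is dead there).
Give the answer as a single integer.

Answer: 4

Derivation:
def/use:
  B0: def={j,k} ue=∅
  B1: def={d,k} ue=∅
  B2: def={k} ue=∅
  B3: def={f,j} ue=∅
  B4: def={d,f,m} ue={f}
  B5: def={d,j,m} ue={j}

Backward fixpoint:
  B0: in=∅ out={j}
  B1: in={j} out={j}
  B2: in={j} out={j}
  B3: in=∅ out={f}
  B4: in={f} out=∅
  B5: in={j} out=∅

Conflict graph:
  d — {f,j,m}
  f — {d,j,m}
  j — {d,f,k,m}
  k — {j}
  m — {d,f,j}

Registers:
  {d,f,j,m} pairwise interfere (4-clique) ⇒ χ ≥ 4
  assign d→r1 f→r2 j→r0 k→r1 m→r3 — no edge inside a register ⇒ χ ≤ 4
  χ = 4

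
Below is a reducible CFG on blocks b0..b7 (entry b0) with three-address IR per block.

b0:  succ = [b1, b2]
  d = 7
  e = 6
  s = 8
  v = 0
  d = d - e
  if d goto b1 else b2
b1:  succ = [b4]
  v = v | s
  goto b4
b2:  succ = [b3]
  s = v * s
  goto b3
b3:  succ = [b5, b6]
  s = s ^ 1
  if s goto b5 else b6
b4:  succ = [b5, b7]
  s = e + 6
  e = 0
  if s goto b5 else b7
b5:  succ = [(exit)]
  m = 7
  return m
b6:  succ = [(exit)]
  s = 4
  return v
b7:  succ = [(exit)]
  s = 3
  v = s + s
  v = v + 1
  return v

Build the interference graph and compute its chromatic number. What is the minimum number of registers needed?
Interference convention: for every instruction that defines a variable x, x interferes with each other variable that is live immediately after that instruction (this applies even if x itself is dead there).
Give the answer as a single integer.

Answer: 4

Derivation:
Block summaries:
  b0: {d,e,s,v} / ∅
  b1: {v} / {s,v}
  b2: {s} / {s,v}
  b3: {s} / {s}
  b4: {e,s} / {e}
  b5: {m} / ∅
  b6: {s} / {v}
  b7: {s,v} / ∅

Backward fixpoint:
  b0: in=∅ out={e,s,v}
  b1: in={e,s,v} out={e}
  b2: in={s,v} out={s,v}
  b3: in={s,v} out={v}
  b4: in={e} out=∅
  b5: in=∅ out=∅
  b6: in={v} out=∅
  b7: in=∅ out=∅

Interfere edges:
  d — {e,s,v}
  e — {d,s,v}
  m — ∅
  s — {d,e,v}
  v — {d,e,s}

Chromatic number:
  clique {d,e,s,v} ⇒ need ≥ 4
  assign d→R0 e→R1 m→R0 s→R2 v→R3 — no edge inside a register ⇒ χ ≤ 4
  χ = 4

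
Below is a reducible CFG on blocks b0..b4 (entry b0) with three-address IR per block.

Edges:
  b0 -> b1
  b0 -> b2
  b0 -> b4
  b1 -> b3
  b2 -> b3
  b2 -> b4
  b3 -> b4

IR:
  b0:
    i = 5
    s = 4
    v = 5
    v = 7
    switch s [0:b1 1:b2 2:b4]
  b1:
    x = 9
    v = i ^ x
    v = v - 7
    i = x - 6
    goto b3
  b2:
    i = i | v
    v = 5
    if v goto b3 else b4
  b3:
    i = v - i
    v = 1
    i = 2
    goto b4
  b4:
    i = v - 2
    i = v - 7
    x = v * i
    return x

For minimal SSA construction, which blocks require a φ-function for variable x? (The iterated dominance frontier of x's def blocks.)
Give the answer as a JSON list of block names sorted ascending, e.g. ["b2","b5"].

idom tree: b1←b0 b2←b0 b3←b0 b4←b0
Join-block Dom:
  b3: preds {b1,b2}: {b0,b1} ∩ {b0,b2} = {b0}; idom=b0
  b4: preds {b0,b2,b3}: {b0} ∩ {b0,b2} ∩ {b0,b3} = {b0}; idom=b0

DF walk-up:
  b3←b1: walk b1 to b0
  b3←b2: walk b2 to b0
  b4←b0: walk · to b0
  b4←b2: walk b2 to b0
  b4←b3: walk b3 to b0
  b0 → ∅
  b1 → {b3}
  b2 → {b3,b4}
  b3 → {b4}
  b4 → ∅

φ for x: defs {b1,b4}
  DF⁺ = {b3,b4}

Answer: ["b3", "b4"]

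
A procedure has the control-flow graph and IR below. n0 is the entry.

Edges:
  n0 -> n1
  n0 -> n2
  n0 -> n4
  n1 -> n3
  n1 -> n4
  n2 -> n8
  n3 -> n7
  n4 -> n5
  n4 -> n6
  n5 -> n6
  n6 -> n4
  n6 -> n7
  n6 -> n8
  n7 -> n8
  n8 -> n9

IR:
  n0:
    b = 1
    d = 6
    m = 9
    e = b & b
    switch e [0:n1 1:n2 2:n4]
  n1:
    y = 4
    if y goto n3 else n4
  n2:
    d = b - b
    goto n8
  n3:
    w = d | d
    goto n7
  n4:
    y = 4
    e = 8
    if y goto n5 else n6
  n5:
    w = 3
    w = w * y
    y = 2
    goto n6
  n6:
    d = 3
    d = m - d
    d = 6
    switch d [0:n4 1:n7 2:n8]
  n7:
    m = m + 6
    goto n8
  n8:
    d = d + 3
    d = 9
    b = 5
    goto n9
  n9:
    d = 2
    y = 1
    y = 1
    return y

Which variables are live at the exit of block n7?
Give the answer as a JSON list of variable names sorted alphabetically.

Answer: ["d"]

Working:
Per-block:
  n0: {b,d,e,m} / ∅
  n1: {y} / ∅
  n2: {d} / {b}
  n3: {w} / {d}
  n4: {e,y} / ∅
  n5: {w,y} / {y}
  n6: {d} / {m}
  n7: {m} / {m}
  n8: {b,d} / {d}
  n9: {d,y} / ∅

Backward fixpoint:
  n0: in=∅ out={b,d,m}
  n1: in={d,m} out={d,m}
  n2: in={b} out={d}
  n3: in={d,m} out={d,m}
  n4: in={m} out={m,y}
  n5: in={m,y} out={m}
  n6: in={m} out={d,m}
  n7: in={d,m} out={d}
  n8: in={d} out=∅
  n9: in=∅ out=∅

live-out(n7) = ["d"]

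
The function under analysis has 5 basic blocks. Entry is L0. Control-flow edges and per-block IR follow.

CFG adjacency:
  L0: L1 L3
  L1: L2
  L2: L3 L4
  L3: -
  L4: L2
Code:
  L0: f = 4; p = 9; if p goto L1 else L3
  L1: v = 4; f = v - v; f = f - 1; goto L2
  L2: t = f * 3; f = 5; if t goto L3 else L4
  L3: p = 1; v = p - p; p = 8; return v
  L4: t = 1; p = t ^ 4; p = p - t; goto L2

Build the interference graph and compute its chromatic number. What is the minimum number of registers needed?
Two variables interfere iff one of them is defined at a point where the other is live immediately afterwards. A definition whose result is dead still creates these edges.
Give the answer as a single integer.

def/use:
  L0 def {f,p} use ∅
  L1 def {f,v} use ∅
  L2 def {f,t} use {f}
  L3 def {p,v} use ∅
  L4 def {p,t} use ∅

Liveness:
  L0 li=∅ lo=∅
  L1 li=∅ lo={f}
  L2 li={f} lo={f}
  L3 li=∅ lo=∅
  L4 li={f} lo={f}

Interference:
  f — {p,t}
  p — {f,t,v}
  t — {f,p}
  v — {p}

Chromatic number:
  lower bound: {f,p,t} mutually conflict ⇒ χ ≥ 3
  assign f→c1 p→c0 t→c2 v→c1 — no edge inside a register ⇒ χ ≤ 3
  χ = 3

Answer: 3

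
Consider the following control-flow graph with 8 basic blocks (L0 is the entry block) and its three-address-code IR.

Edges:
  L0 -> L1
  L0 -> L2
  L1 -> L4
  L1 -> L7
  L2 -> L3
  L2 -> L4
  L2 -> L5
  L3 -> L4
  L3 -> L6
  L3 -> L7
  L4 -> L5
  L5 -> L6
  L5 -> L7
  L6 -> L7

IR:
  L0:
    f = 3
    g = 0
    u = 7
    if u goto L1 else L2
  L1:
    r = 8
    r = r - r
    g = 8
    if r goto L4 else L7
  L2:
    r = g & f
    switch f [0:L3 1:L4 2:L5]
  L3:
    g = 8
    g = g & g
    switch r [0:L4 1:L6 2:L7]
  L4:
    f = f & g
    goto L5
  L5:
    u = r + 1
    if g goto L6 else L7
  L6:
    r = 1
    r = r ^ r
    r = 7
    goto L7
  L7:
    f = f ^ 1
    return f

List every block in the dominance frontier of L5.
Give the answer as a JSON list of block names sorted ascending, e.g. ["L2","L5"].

idom tree: L1←L0 L2←L0 L3←L2 L4←L0 L5←L0 L6←L0 L7←L0
Dom∩ at merges:
  L4: preds {L1,L2,L3}: {L0,L1} ∩ {L0,L2} ∩ {L0,L2,L3} = {L0}; idom=L0
  L5: preds {L2,L4}: {L0,L2} ∩ {L0,L4} = {L0}; idom=L0
  L6: preds {L3,L5}: {L0,L2,L3} ∩ {L0,L5} = {L0}; idom=L0
  L7: preds {L1,L3,L5,L6}: {L0,L1} ∩ {L0,L2,L3} ∩ {L0,L5} ∩ {L0,L6} = {L0}; idom=L0

Frontier:
  L4←L1: walk L1 to L0
  L4←L2: walk L2 to L0
  L4←L3: walk L3→L2 to L0
  L5←L2: walk L2 to L0
  L5←L4: walk L4 to L0
  L6←L3: walk L3→L2 to L0
  L6←L5: walk L5 to L0
  L7←L1: walk L1 to L0
  L7←L3: walk L3→L2 to L0
  L7←L5: walk L5 to L0
  L7←L6: walk L6 to L0
  DF(L0)=∅
  DF(L1)={L4,L7}
  DF(L2)={L4,L5,L6,L7}
  DF(L3)={L4,L6,L7}
  DF(L4)={L5}
  DF(L5)={L6,L7}
  DF(L6)={L7}
  DF(L7)=∅

DF(L5) = ["L6", "L7"]

Answer: ["L6", "L7"]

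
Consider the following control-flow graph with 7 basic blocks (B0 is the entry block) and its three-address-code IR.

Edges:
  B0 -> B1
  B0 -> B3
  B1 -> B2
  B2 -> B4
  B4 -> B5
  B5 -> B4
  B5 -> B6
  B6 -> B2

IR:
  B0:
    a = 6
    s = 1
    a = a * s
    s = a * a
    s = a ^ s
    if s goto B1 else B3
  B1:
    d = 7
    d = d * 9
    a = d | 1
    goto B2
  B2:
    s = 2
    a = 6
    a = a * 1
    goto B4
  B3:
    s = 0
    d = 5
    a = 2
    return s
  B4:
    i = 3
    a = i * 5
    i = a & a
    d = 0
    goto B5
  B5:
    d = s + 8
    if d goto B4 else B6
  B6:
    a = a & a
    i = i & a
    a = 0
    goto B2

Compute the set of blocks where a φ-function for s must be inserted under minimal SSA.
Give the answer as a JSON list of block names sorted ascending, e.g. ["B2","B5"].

idom tree: B1←B0 B2←B1 B3←B0 B4←B2 B5←B4 B6←B5
Join-block Dom:
  B2: preds {B1,B6}: {B0,B1} ∩ {B0,B1,B2,B4,B5,B6} = {B0,B1}; idom=B1
  B4: preds {B2,B5}: {B0,B1,B2} ∩ {B0,B1,B2,B4,B5} = {B0,B1,B2}; idom=B2

DF derivation:
  B2←B1: walk · to B1
  B2←B6: walk B6→B5→B4→B2 to B1
  B4←B2: walk · to B2
  B4←B5: walk B5→B4 to B2
  DF(B0)=∅
  DF(B1)=∅
  DF(B2)={B2}
  DF(B3)=∅
  DF(B4)={B2,B4}
  DF(B5)={B2,B4}
  DF(B6)={B2}

φ for s: defs {B0,B2,B3}
  DF⁺ = {B2}

Answer: ["B2"]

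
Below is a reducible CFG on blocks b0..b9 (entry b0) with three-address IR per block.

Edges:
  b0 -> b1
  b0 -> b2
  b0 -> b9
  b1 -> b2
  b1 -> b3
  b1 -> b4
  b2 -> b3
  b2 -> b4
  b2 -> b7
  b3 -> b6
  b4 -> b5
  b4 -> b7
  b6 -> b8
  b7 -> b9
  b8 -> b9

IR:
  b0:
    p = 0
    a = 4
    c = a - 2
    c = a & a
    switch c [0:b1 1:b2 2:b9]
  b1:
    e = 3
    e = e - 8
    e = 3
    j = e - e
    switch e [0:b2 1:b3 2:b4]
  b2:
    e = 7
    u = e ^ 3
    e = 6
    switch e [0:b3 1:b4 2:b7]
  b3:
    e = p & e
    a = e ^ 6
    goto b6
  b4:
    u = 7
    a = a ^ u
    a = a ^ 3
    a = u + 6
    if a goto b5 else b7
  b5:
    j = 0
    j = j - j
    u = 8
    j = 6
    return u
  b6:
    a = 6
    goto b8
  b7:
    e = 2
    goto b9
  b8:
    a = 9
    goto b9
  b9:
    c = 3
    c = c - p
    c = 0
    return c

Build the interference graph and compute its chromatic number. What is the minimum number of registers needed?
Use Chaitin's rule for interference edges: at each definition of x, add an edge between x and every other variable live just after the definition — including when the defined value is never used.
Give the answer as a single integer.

Per-block:
  b0 def {a,c,p} use ∅
  b1 def {e,j} use ∅
  b2 def {e,u} use ∅
  b3 def {a,e} use {e,p}
  b4 def {a,u} use {a}
  b5 def {j,u} use ∅
  b6 def {a} use ∅
  b7 def {e} use ∅
  b8 def {a} use ∅
  b9 def {c} use {p}

Liveness:
  b0: in=∅ out={a,p}
  b1: in={a,p} out={a,e,p}
  b2: in={a,p} out={a,e,p}
  b3: in={e,p} out={p}
  b4: in={a,p} out={p}
  b5: in=∅ out=∅
  b6: in={p} out={p}
  b7: in={p} out={p}
  b8: in={p} out={p}
  b9: in={p} out=∅

Conflict graph:
  a — {c,e,j,p,u}
  c — {a,p}
  e — {a,j,p}
  j — {a,e,p,u}
  p — {a,c,e,j,u}
  u — {a,j,p}

Colouring:
  {a,e,j,p} pairwise interfere (4-clique) ⇒ χ ≥ 4
  4-colouring: c0={a}  c1={p}  c2={c,j}  c3={e,u}
  χ = 4

Answer: 4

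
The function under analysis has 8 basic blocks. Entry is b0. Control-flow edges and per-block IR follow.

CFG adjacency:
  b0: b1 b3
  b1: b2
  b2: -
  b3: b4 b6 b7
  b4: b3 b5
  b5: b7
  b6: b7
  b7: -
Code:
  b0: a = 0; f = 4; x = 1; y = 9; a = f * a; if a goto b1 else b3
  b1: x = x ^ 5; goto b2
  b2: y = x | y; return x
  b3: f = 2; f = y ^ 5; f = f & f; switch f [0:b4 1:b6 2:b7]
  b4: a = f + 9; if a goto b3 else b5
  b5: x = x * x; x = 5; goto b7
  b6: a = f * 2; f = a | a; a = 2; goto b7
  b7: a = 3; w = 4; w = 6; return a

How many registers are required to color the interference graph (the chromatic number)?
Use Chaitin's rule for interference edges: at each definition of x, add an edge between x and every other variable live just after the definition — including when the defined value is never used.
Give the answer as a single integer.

Answer: 4

Derivation:
Per-block:
  b0: {a,f,x,y} / ∅
  b1: {x} / {x}
  b2: {y} / {x,y}
  b3: {f} / {y}
  b4: {a} / {f}
  b5: {x} / {x}
  b6: {a,f} / {f}
  b7: {a,w} / ∅

Backward fixpoint:
  b0: in=∅ out={x,y}
  b1: in={x,y} out={x,y}
  b2: in={x,y} out=∅
  b3: in={x,y} out={f,x,y}
  b4: in={f,x,y} out={x,y}
  b5: in={x} out=∅
  b6: in={f} out=∅
  b7: in=∅ out=∅

Interference:
  a: {f,w,x,y}
  f: {a,x,y}
  w: {a}
  x: {a,f,y}
  y: {a,f,x}

Chromatic number:
  {a,f,x,y} pairwise interfere (4-clique) ⇒ χ ≥ 4
  assign a→R0 f→R1 w→R1 x→R2 y→R3 — no edge inside a register ⇒ χ ≤ 4
  χ = 4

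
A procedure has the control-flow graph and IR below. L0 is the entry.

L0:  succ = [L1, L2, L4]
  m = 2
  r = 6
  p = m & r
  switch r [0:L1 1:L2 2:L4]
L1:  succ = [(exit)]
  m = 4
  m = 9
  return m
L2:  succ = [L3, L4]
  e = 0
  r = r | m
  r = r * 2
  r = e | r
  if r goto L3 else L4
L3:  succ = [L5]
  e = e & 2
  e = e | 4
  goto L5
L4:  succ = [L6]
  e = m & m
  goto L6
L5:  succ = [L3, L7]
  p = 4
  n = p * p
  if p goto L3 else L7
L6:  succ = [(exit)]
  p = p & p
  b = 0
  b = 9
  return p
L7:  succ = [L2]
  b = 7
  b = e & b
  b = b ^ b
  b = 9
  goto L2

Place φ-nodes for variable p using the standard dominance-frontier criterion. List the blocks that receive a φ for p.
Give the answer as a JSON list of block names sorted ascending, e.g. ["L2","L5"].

Answer: ["L2", "L3", "L4"]

Working:
idom tree: L1←L0 L2←L0 L3←L2 L4←L0 L5←L3 L6←L4 L7←L5
Dom∩ at merges:
  L2: preds {L0,L7}: {L0} ∩ {L0,L2,L3,L5,L7} = {L0}; idom=L0
  L3: preds {L2,L5}: {L0,L2} ∩ {L0,L2,L3,L5} = {L0,L2}; idom=L2
  L4: preds {L0,L2}: {L0} ∩ {L0,L2} = {L0}; idom=L0

DF walk-up:
  L2←L0: walk · to L0
  L2←L7: walk L7→L5→L3→L2 to L0
  L3←L2: walk · to L2
  L3←L5: walk L5→L3 to L2
  L4←L0: walk · to L0
  L4←L2: walk L2 to L0
  DF(L0)=∅
  DF(L1)=∅
  DF(L2)={L2,L4}
  DF(L3)={L2,L3}
  DF(L4)=∅
  DF(L5)={L2,L3}
  DF(L6)=∅
  DF(L7)={L2}

φ for p: defs {L0,L5,L6}
  DF⁺ = {L2,L3,L4}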